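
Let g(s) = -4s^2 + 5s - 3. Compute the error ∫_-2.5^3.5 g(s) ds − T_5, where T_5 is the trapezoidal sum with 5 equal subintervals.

Exact integral: ∫_-2.5^3.5 g(s) ds = -81.
T_5 = -86.76.
Error = -81 − (-86.76) = 5.76.

5.76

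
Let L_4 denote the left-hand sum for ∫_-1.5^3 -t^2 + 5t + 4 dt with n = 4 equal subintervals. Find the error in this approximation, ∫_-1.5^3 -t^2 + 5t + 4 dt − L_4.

Exact integral: ∫_-1.5^3 f(t) dt = 24.75.
L_4 = 14.94140625.
Error = 24.75 − 14.94140625 = 9.80859375.

9.80859375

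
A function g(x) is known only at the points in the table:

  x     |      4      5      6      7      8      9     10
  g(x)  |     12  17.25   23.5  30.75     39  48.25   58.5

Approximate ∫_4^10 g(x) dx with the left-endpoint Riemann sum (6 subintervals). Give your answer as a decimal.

Δx = 1.
Sum = 1·[12 + 17.25 + 23.5 + 30.75 + 39 + 48.25] = 170.75.

170.75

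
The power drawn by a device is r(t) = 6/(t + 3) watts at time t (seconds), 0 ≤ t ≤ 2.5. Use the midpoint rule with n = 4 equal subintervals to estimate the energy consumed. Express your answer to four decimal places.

Δt = (2.5 − 0)/4 = 0.625.
Midpoints: 0.3125, 0.9375, 1.5625, 2.1875.
r(0.3125) = 96/53, r(0.9375) = 32/21, r(1.5625) = 96/73, r(2.1875) = 96/83.
Sum = Δt · [r(0.3125) + r(0.9375) + r(1.5625) + r(2.1875)].
Sum ≈ 3.6293.

3.6293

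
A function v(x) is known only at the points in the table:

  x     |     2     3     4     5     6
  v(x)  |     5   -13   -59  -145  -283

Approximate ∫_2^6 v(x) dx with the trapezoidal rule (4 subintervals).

Δx = 1.
T_4 = (1/2)·[5 + 2·(-13) + 2·(-59) + 2·(-145) + (-283)] = -356.

-356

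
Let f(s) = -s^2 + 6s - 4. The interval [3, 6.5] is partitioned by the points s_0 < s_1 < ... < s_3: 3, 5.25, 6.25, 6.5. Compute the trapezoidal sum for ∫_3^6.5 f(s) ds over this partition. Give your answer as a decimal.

1.140625

Subinterval widths: 2.25, 1, 0.25.
f(3) = 5, f(5.25) = -0.0625, f(6.25) = -5.5625, f(6.5) = -7.25.
On each subinterval the trapezoid contributes (Δs_i/2)·[f(s_{i-1}) + f(s_i)].
Sum = 1.140625.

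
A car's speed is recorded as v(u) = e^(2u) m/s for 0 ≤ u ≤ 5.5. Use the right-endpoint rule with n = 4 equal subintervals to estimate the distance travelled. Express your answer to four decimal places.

87947.8904

Δu = (5.5 − 0)/4 = 1.375.
Right endpoints: 1.375, 2.75, 4.125, 5.5.
v(1.375) ≈ 15.6426, v(2.75) ≈ 244.6919, v(4.125) ≈ 3827.6258, v(5.5) ≈ 59874.1417.
Sum = Δu · [v(1.375) + v(2.75) + v(4.125) + v(5.5)].
Sum ≈ 87947.8904.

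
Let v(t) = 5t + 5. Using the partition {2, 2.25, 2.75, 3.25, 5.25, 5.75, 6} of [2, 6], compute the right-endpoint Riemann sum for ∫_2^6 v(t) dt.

112.1875

Subinterval widths: 0.25, 0.5, 0.5, 2, 0.5, 0.25.
Right endpoints: 2.25, 2.75, 3.25, 5.25, 5.75, 6.
v(2.25) = 16.25, v(2.75) = 18.75, v(3.25) = 21.25, v(5.25) = 31.25, v(5.75) = 33.75, v(6) = 35.
Sum = Σ Δt_i · v(t_i).
Sum = 112.1875.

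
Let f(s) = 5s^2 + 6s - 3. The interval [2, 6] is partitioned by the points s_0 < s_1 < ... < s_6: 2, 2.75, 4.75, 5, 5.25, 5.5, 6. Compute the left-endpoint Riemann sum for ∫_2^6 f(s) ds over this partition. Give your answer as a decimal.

329.15625

Subinterval widths: 0.75, 2, 0.25, 0.25, 0.25, 0.5.
Left endpoints: 2, 2.75, 4.75, 5, 5.25, 5.5.
f(2) = 29, f(2.75) = 51.3125, f(4.75) = 138.3125, f(5) = 152, f(5.25) = 166.3125, f(5.5) = 181.25.
Sum = Σ Δs_i · f(s_i).
Sum = 329.15625.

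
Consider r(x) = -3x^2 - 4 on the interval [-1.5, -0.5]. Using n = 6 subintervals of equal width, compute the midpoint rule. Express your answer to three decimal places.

Δx = (-0.5 − (-1.5))/6 = 1/6.
Midpoints: -17/12, -1.25, -13/12, -11/12, -0.75, -7/12.
r(-17/12) = -481/48, r(-1.25) = -8.6875, r(-13/12) = -361/48, r(-11/12) = -313/48, r(-0.75) = -5.6875, r(-7/12) = -241/48.
Sum = Δx · [r(-17/12) + r(-1.25) + r(-13/12) + ...].
Sum ≈ -7.243.

-7.243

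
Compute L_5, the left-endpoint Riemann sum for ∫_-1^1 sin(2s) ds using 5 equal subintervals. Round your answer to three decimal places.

-0.364

Δs = (1 − (-1))/5 = 0.4.
Left endpoints: -1, -0.6, -0.2, 0.2, 0.6.
f(-1) ≈ -0.909, f(-0.6) ≈ -0.932, f(-0.2) ≈ -0.389, f(0.2) ≈ 0.389, f(0.6) ≈ 0.932.
Sum = Δs · [f(-1) + f(-0.6) + f(-0.2) + f(0.2) + f(0.6)].
Sum ≈ -0.364.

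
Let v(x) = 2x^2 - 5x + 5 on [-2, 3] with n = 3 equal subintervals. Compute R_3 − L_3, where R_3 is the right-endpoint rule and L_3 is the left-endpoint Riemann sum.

R_3 ≈ 27.962963.
L_3 ≈ 52.962963.
R_3 − L_3 = -25.

-25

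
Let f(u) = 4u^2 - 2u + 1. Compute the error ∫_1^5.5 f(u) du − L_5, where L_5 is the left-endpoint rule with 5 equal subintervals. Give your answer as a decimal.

46.17

Exact integral: ∫_1^5.5 f(u) du = 195.75.
L_5 = 149.58.
Error = 195.75 − 149.58 = 46.17.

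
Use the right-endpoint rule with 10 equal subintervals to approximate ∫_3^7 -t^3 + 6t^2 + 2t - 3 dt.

Δt = (7 − 3)/10 = 0.4.
Right endpoints: 3.4, 3.8, 4.2, 4.6, 5, 5.4, 5.8, 6.2, 6.6, 7.
f(3.4) = 33.856, f(3.8) = 36.368, f(4.2) = 37.152, f(4.6) = 35.824, f(5) = 32, f(5.4) = 25.296, f(5.8) = 15.328, f(6.2) = 1.712, f(6.6) = -15.936, f(7) = -38.
Sum = Δt · [f(3.4) + f(3.8) + f(4.2) + ...].
Sum = 65.44.

65.44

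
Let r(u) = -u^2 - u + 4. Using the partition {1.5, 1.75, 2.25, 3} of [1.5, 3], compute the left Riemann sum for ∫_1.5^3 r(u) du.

-2.828125

Subinterval widths: 0.25, 0.5, 0.75.
Left endpoints: 1.5, 1.75, 2.25.
r(1.5) = 0.25, r(1.75) = -0.8125, r(2.25) = -3.3125.
Sum = Σ Δu_i · r(u_i).
Sum = -2.828125.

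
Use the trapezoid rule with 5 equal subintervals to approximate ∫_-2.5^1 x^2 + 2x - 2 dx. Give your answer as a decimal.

-6.4225

Δx = (1 − (-2.5))/5 = 0.7.
f(-2.5) = -0.75, f(-1.8) = -2.36, f(-1.1) = -2.99, f(-0.4) = -2.64, f(0.3) = -1.31, f(1) = 1.
T_5 = (Δx/2)·[f(x_0) + 2f(x_1) + ... + 2f(x_{4}) + f(x_5)].
Sum = -6.4225.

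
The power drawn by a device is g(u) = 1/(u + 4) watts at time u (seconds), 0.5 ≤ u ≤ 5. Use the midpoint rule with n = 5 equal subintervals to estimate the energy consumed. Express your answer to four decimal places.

0.6919

Δu = (5 − 0.5)/5 = 0.9.
Midpoints: 0.95, 1.85, 2.75, 3.65, 4.55.
g(0.95) = 20/99, g(1.85) = 20/117, g(2.75) = 4/27, g(3.65) = 20/153, g(4.55) = 20/171.
Sum = Δu · [g(0.95) + g(1.85) + g(2.75) + g(3.65) + g(4.55)].
Sum ≈ 0.6919.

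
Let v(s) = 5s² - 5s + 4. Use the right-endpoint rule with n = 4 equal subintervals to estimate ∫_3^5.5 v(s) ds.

219.27734375

Δs = (5.5 − 3)/4 = 0.625.
Right endpoints: 3.625, 4.25, 4.875, 5.5.
v(3.625) = 51.578125, v(4.25) = 73.0625, v(4.875) = 98.453125, v(5.5) = 127.75.
Sum = Δs · [v(3.625) + v(4.25) + v(4.875) + v(5.5)].
Sum = 219.27734375.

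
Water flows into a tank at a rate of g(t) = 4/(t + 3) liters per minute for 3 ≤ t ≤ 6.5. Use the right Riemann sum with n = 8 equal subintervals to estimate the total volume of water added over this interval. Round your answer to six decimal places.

1.785466

Δt = (6.5 − 3)/8 = 0.4375.
Right endpoints: 3.4375, 3.875, 4.3125, 4.75, 5.1875, 5.625, 6.0625, 6.5.
g(3.4375) = 64/103, g(3.875) = 32/55, g(4.3125) = 64/117, g(4.75) = 16/31, g(5.1875) = 64/131, g(5.625) = 32/69, g(6.0625) = 64/145, g(6.5) = 8/19.
Sum = Δt · [g(3.4375) + g(3.875) + g(4.3125) + ...].
Sum ≈ 1.785466.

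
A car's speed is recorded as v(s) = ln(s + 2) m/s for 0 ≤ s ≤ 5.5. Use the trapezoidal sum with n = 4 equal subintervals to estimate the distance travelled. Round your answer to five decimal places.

Δs = (5.5 − 0)/4 = 1.375.
v(0) ≈ 0.69315, v(1.375) ≈ 1.21640, v(2.75) ≈ 1.55814, v(4.125) ≈ 1.81238, v(5.5) ≈ 2.01490.
T_4 = (Δs/2)·[v(s_0) + 2v(s_1) + 2v(s_2) + 2v(s_3) + v(s_4)].
Sum ≈ 8.16880.

8.16880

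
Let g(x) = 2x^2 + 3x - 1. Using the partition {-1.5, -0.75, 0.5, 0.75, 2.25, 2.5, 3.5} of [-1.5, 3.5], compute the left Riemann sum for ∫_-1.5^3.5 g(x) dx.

Subinterval widths: 0.75, 1.25, 0.25, 1.5, 0.25, 1.
Left endpoints: -1.5, -0.75, 0.5, 0.75, 2.25, 2.5.
g(-1.5) = -1, g(-0.75) = -2.125, g(0.5) = 1, g(0.75) = 2.375, g(2.25) = 15.875, g(2.5) = 19.
Sum = Σ Δx_i · g(x_i).
Sum = 23.375.

23.375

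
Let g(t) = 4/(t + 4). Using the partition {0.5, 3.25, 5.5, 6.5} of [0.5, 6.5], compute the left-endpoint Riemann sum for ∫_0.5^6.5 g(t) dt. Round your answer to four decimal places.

Subinterval widths: 2.75, 2.25, 1.
Left endpoints: 0.5, 3.25, 5.5.
g(0.5) = 8/9, g(3.25) = 16/29, g(5.5) = 8/19.
Sum = Σ Δt_i · g(t_i).
Sum ≈ 4.1069.

4.1069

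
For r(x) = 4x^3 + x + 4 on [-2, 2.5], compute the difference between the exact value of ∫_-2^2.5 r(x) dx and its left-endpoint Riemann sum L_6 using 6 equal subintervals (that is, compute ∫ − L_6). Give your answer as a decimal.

35.859375

Exact integral: ∫_-2^2.5 r(x) dx = 42.1875.
L_6 = 6.328125.
Error = 42.1875 − 6.328125 = 35.859375.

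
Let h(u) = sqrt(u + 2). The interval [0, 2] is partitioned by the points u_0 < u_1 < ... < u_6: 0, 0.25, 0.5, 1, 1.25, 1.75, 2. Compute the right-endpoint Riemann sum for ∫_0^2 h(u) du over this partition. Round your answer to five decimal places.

Subinterval widths: 0.25, 0.25, 0.5, 0.25, 0.5, 0.25.
Right endpoints: 0.25, 0.5, 1, 1.25, 1.75, 2.
h(0.25) ≈ 1.50000, h(0.5) ≈ 1.58114, h(1) ≈ 1.73205, h(1.25) ≈ 1.80278, h(1.75) ≈ 1.93649, h(2) ≈ 2.00000.
Sum = Σ Δu_i · h(u_i).
Sum ≈ 3.55525.

3.55525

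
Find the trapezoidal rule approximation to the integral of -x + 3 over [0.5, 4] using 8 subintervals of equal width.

Δx = (4 − 0.5)/8 = 0.4375.
f(0.5) = 2.5, f(0.9375) = 2.0625, f(1.375) = 1.625, f(1.8125) = 1.1875, f(2.25) = 0.75, f(2.6875) = 0.3125, f(3.125) = -0.125, f(3.5625) = -0.5625, f(4) = -1.
T_8 = (Δx/2)·[f(x_0) + 2f(x_1) + ... + 2f(x_{7}) + f(x_8)].
Sum = 2.625.

2.625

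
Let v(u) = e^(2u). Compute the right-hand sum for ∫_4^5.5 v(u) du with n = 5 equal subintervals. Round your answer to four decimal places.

37828.8903

Δu = (5.5 − 4)/5 = 0.3.
Right endpoints: 4.3, 4.6, 4.9, 5.2, 5.5.
v(4.3) ≈ 5431.6596, v(4.6) ≈ 9897.1291, v(4.9) ≈ 18033.7449, v(5.2) ≈ 32859.6257, v(5.5) ≈ 59874.1417.
Sum = Δu · [v(4.3) + v(4.6) + v(4.9) + v(5.2) + v(5.5)].
Sum ≈ 37828.8903.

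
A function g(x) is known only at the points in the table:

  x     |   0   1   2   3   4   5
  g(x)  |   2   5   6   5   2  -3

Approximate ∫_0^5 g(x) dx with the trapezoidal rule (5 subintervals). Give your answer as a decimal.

17.5

Δx = 1.
T_5 = (1/2)·[2 + 2·5 + 2·6 + 2·5 + 2·2 + (-3)] = 17.5.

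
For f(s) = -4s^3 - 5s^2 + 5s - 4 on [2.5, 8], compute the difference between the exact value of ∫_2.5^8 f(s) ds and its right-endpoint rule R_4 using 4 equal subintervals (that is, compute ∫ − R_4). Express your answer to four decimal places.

Exact integral: ∫_2.5^8 f(s) ds ≈ -4761.854167.
R_4 = -6424.34375.
Error ≈ -4761.854167 − (-6424.34375) ≈ 1662.4896.

1662.4896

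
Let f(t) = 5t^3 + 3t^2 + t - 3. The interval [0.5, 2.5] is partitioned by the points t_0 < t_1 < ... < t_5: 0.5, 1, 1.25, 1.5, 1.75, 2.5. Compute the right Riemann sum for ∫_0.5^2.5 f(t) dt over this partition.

92.671875

Subinterval widths: 0.5, 0.25, 0.25, 0.25, 0.75.
Right endpoints: 1, 1.25, 1.5, 1.75, 2.5.
f(1) = 6, f(1.25) = 12.703125, f(1.5) = 22.125, f(1.75) = 34.734375, f(2.5) = 96.375.
Sum = Σ Δt_i · f(t_i).
Sum = 92.671875.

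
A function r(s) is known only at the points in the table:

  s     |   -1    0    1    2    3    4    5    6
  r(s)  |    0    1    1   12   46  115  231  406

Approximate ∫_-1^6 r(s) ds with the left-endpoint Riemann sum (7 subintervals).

406

Δs = 1.
Sum = 1·[0 + 1 + 1 + 12 + 46 + 115 + 231] = 406.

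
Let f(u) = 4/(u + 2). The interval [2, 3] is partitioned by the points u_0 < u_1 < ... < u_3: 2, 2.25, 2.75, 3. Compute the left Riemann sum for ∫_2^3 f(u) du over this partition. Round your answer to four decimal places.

0.9311

Subinterval widths: 0.25, 0.5, 0.25.
Left endpoints: 2, 2.25, 2.75.
f(2) = 1, f(2.25) = 16/17, f(2.75) = 16/19.
Sum = Σ Δu_i · f(u_i).
Sum ≈ 0.9311.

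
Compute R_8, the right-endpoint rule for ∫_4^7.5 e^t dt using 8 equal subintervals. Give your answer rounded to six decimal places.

2164.889729

Δt = (7.5 − 4)/8 = 0.4375.
Right endpoints: 4.4375, 4.875, 5.3125, 5.75, 6.1875, 6.625, 7.0625, 7.5.
f(4.4375) ≈ 84.563269, f(4.875) ≈ 130.974153, f(5.3125) ≈ 202.856737, f(5.75) ≈ 314.190660, f(6.1875) ≈ 486.628014, f(6.625) ≈ 753.704213, f(7.0625) ≈ 1167.359921, f(7.5) ≈ 1808.042414.
Sum = Δt · [f(4.4375) + f(4.875) + f(5.3125) + ...].
Sum ≈ 2164.889729.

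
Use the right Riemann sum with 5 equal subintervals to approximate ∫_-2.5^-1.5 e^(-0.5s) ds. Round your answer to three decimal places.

2.612

Δs = (-1.5 − (-2.5))/5 = 0.2.
Right endpoints: -2.3, -2.1, -1.9, -1.7, -1.5.
f(-2.3) ≈ 3.158, f(-2.1) ≈ 2.858, f(-1.9) ≈ 2.586, f(-1.7) ≈ 2.340, f(-1.5) ≈ 2.117.
Sum = Δs · [f(-2.3) + f(-2.1) + f(-1.9) + f(-1.7) + f(-1.5)].
Sum ≈ 2.612.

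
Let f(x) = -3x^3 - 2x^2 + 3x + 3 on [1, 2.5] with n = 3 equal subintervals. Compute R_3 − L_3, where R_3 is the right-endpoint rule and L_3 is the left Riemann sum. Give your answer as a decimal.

-24.9375

R_3 = -39.5.
L_3 = -14.5625.
R_3 − L_3 = -24.9375.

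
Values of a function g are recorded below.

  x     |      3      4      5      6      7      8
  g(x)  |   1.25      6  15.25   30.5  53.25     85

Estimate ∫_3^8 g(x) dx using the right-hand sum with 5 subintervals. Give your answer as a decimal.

190

Δx = 1.
Sum = 1·[6 + 15.25 + 30.5 + 53.25 + 85] = 190.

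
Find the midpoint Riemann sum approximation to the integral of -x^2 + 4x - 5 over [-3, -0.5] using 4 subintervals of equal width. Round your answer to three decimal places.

Δx = (-0.5 − (-3))/4 = 0.625.
Midpoints: -2.6875, -2.0625, -1.4375, -0.8125.
f(-2.6875) = -22.97265625, f(-2.0625) = -17.50390625, f(-1.4375) = -12.81640625, f(-0.8125) = -8.91015625.
Sum = Δx · [f(-2.6875) + f(-2.0625) + f(-1.4375) + f(-0.8125)].
Sum ≈ -38.877.

-38.877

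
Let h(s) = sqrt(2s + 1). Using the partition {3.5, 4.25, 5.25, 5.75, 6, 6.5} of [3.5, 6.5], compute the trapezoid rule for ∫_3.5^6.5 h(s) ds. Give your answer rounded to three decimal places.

Subinterval widths: 0.75, 1, 0.5, 0.25, 0.5.
h(3.5) ≈ 2.828, h(4.25) ≈ 3.082, h(5.25) ≈ 3.391, h(5.75) ≈ 3.536, h(6) ≈ 3.606, h(6.5) ≈ 3.742.
On each subinterval the trapezoid contributes (Δs_i/2)·[h(s_{i-1}) + h(s_i)].
Sum ≈ 9.914.

9.914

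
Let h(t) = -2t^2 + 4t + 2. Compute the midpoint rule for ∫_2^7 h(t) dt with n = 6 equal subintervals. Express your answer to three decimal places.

Δt = (7 − 2)/6 = 5/6.
Midpoints: 29/12, 3.25, 49/12, 59/12, 5.75, 79/12.
h(29/12) = -1/72, h(3.25) = -6.125, h(49/12) = -1081/72, h(59/12) = -1921/72, h(5.75) = -41.125, h(79/12) = -4201/72.
Sum = Δt · [h(29/12) + h(3.25) + h(49/12) + ...].
Sum ≈ -122.755.

-122.755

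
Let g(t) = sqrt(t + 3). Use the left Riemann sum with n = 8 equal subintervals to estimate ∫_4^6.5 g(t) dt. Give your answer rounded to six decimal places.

Δt = (6.5 − 4)/8 = 0.3125.
Left endpoints: 4, 4.3125, 4.625, 4.9375, 5.25, 5.5625, 5.875, 6.1875.
g(4) ≈ 2.645751, g(4.3125) ≈ 2.704163, g(4.625) ≈ 2.761340, g(4.9375) ≈ 2.817357, g(5.25) ≈ 2.872281, g(5.5625) ≈ 2.926175, g(5.875) ≈ 2.979094, g(6.1875) ≈ 3.031089.
Sum = Δt · [g(4) + g(4.3125) + g(4.625) + ...].
Sum ≈ 7.105391.

7.105391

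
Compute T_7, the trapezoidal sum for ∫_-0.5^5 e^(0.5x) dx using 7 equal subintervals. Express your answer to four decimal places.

Δx = (5 − (-0.5))/7 = 11/14.
f(-0.5) ≈ 0.7788, f(2/7) ≈ 1.1536, f(15/14) ≈ 1.7087, f(13/7) ≈ 2.5309, f(37/14) ≈ 3.7488, f(24/7) ≈ 5.5527, f(59/14) ≈ 8.2247, f(5) ≈ 12.1825.
T_7 = (Δx/2)·[f(x_0) + 2f(x_1) + ... + 2f(x_{6}) + f(x_7)].
Sum ≈ 23.1000.

23.1000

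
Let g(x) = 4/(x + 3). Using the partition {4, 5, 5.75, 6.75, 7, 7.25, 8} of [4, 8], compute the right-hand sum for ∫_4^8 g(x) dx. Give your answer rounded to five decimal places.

1.72340

Subinterval widths: 1, 0.75, 1, 0.25, 0.25, 0.75.
Right endpoints: 5, 5.75, 6.75, 7, 7.25, 8.
g(5) = 0.5, g(5.75) = 16/35, g(6.75) = 16/39, g(7) = 0.4, g(7.25) = 16/41, g(8) = 4/11.
Sum = Σ Δx_i · g(x_i).
Sum ≈ 1.72340.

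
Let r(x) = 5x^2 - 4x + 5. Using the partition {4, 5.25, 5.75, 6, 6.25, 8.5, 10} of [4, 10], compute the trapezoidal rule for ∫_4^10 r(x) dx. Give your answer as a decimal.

Subinterval widths: 1.25, 0.5, 0.25, 0.25, 2.25, 1.5.
r(4) = 69, r(5.25) = 121.8125, r(5.75) = 147.3125, r(6) = 161, r(6.25) = 175.3125, r(8.5) = 332.25, r(10) = 465.
On each subinterval the trapezoid contributes (Δx_i/2)·[r(x_{i-1}) + r(x_i)].
Sum = 1436.0625.

1436.0625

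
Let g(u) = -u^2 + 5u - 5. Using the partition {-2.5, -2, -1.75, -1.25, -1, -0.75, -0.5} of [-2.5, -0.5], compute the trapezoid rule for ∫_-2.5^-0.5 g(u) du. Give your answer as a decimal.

-30.21875

Subinterval widths: 0.5, 0.25, 0.5, 0.25, 0.25, 0.25.
g(-2.5) = -23.75, g(-2) = -19, g(-1.75) = -16.8125, g(-1.25) = -12.8125, g(-1) = -11, g(-0.75) = -9.3125, g(-0.5) = -7.75.
On each subinterval the trapezoid contributes (Δu_i/2)·[g(u_{i-1}) + g(u_i)].
Sum = -30.21875.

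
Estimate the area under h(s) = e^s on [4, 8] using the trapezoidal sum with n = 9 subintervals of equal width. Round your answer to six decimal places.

2974.372525

Δs = (8 − 4)/9 = 4/9.
h(4) ≈ 54.598150, h(40/9) ≈ 85.152558, h(44/9) ≈ 132.805930, h(16/3) ≈ 207.127249, h(52/9) ≈ 323.040524, h(56/9) ≈ 503.821592, h(20/3) ≈ 785.771994, h(64/9) ≈ 1225.508466, h(68/9) ≈ 1911.331800, h(8) ≈ 2980.957987.
T_9 = (Δs/2)·[h(s_0) + 2h(s_1) + ... + 2h(s_{8}) + h(s_9)].
Sum ≈ 2974.372525.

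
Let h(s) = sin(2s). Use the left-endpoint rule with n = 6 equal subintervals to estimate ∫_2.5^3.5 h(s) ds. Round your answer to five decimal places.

Δs = (3.5 − 2.5)/6 = 1/6.
Left endpoints: 2.5, 8/3, 17/6, 3, 19/6, 10/3.
h(2.5) ≈ -0.95892, h(8/3) ≈ -0.81333, h(17/6) ≈ -0.57820, h(3) ≈ -0.27942, h(19/6) ≈ 0.05013, h(10/3) ≈ 0.37415.
Sum = Δs · [h(2.5) + h(8/3) + h(17/6) + ...].
Sum ≈ -0.36760.

-0.36760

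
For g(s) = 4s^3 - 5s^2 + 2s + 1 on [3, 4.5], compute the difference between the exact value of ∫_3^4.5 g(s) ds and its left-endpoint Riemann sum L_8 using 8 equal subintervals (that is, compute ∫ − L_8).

Exact integral: ∫_3^4.5 g(s) ds = 234.9375.
L_8 = 216.234375.
Error = 234.9375 − 216.234375 = 18.703125.

18.703125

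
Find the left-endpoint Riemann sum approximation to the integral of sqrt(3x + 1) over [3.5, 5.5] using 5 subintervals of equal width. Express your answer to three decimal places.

Δx = (5.5 − 3.5)/5 = 0.4.
Left endpoints: 3.5, 3.9, 4.3, 4.7, 5.1.
f(3.5) ≈ 3.391, f(3.9) ≈ 3.564, f(4.3) ≈ 3.728, f(4.7) ≈ 3.886, f(5.1) ≈ 4.037.
Sum = Δx · [f(3.5) + f(3.9) + f(4.3) + f(4.7) + f(5.1)].
Sum ≈ 7.443.

7.443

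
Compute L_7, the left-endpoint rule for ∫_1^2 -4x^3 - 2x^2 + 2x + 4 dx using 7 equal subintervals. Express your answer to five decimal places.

Δx = (2 − 1)/7 = 1/7.
Left endpoints: 1, 8/7, 9/7, 10/7, 11/7, 12/7, 13/7.
f(1) = 0, f(8/7) = -788/343, f(9/7) = -1796/343, f(10/7) = -3048/343, f(11/7) = -4568/343, f(12/7) = -6380/343, f(13/7) = -8508/343.
Sum = Δx · [f(1) + f(8/7) + f(9/7) + ...].
Sum ≈ -10.44898.

-10.44898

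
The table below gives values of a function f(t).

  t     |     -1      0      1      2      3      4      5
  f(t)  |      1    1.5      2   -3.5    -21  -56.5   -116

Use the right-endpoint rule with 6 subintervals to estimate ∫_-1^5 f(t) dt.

Δt = 1.
Sum = 1·[1.5 + 2 + (-3.5) + (-21) + (-56.5) + (-116)] = -193.5.

-193.5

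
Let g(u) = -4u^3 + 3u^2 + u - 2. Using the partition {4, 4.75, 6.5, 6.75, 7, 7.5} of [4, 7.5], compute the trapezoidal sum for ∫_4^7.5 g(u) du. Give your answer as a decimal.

Subinterval widths: 0.75, 1.75, 0.25, 0.25, 0.5.
g(4) = -206, g(4.75) = -358.25, g(6.5) = -967.25, g(6.75) = -1088.75, g(7) = -1220, g(7.5) = -1513.25.
On each subinterval the trapezoid contributes (Δu_i/2)·[g(u_{i-1}) + g(u_i)].
Sum = -2600.3125.

-2600.3125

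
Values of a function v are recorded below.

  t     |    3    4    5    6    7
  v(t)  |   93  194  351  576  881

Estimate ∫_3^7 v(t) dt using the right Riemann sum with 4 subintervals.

Δt = 1.
Sum = 1·[194 + 351 + 576 + 881] = 2002.

2002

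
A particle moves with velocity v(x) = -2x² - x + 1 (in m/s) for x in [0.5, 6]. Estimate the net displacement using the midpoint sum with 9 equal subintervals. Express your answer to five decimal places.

Δx = (6 − 0.5)/9 = 11/18.
Midpoints: 29/36, 17/12, 73/36, 95/36, 3.25, 139/36, 161/36, 61/12, 205/36.
v(29/36) = -715/648, v(17/12) = -319/72, v(73/36) = -5995/648, v(95/36) = -10087/648, v(3.25) = -23.375, v(139/36) = -21175/648, v(161/36) = -28171/648, v(61/12) = -4015/72, v(205/36) = -45067/648.
Sum = Δx · [v(29/36) + v(17/12) + v(73/36) + ...].
Sum ≈ -155.94933.

-155.94933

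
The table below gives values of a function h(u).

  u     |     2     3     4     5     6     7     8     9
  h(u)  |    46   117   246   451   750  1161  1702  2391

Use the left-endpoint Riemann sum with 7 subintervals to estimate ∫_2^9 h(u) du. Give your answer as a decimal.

Δu = 1.
Sum = 1·[46 + 117 + 246 + 451 + 750 + 1161 + 1702] = 4473.

4473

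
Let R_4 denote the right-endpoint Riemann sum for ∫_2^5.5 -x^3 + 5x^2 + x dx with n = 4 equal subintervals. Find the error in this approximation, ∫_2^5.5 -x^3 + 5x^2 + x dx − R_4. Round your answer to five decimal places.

13.12728

Exact integral: ∫_2^5.5 f(x) dx ≈ 52.3177083.
R_4 ≈ 39.1904297.
Error ≈ 52.3177083 − 39.1904297 ≈ 13.12728.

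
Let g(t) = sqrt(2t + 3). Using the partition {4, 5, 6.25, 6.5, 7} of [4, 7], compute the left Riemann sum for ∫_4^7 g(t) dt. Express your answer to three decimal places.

Subinterval widths: 1, 1.25, 0.25, 0.5.
Left endpoints: 4, 5, 6.25, 6.5.
g(4) ≈ 3.317, g(5) ≈ 3.606, g(6.25) ≈ 3.937, g(6.5) ≈ 4.000.
Sum = Σ Δt_i · g(t_i).
Sum ≈ 10.808.

10.808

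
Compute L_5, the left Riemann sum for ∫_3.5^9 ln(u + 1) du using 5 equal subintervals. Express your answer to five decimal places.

Δu = (9 − 3.5)/5 = 1.1.
Left endpoints: 3.5, 4.6, 5.7, 6.8, 7.9.
f(3.5) ≈ 1.50408, f(4.6) ≈ 1.72277, f(5.7) ≈ 1.90211, f(6.8) ≈ 2.05412, f(7.9) ≈ 2.18605.
Sum = Δu · [f(3.5) + f(4.6) + f(5.7) + f(6.8) + f(7.9)].
Sum ≈ 10.30604.

10.30604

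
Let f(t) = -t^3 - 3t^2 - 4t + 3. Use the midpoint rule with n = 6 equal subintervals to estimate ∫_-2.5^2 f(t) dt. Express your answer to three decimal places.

Δt = (2 − (-2.5))/6 = 0.75.
Midpoints: -2.125, -1.375, -0.625, 0.125, 0.875, 1.625.
f(-2.125) = 3865/512, f(-1.375) = 2779/512, f(-0.625) = 2341/512, f(0.125) = 1255/512, f(0.875) = -1775/512, f(1.625) = -8045/512.
Sum = Δt · [f(-2.125) + f(-1.375) + f(-0.625) + ...].
Sum ≈ 0.615.

0.615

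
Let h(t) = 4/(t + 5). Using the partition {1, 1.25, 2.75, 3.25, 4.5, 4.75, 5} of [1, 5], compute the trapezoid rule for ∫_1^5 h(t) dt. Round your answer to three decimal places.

Subinterval widths: 0.25, 1.5, 0.5, 1.25, 0.25, 0.25.
h(1) = 2/3, h(1.25) = 0.64, h(2.75) = 16/31, h(3.25) = 16/33, h(4.5) = 8/19, h(4.75) = 16/39, h(5) = 0.4.
On each subinterval the trapezoid contributes (Δt_i/2)·[h(t_{i-1}) + h(t_i)].
Sum ≈ 2.052.

2.052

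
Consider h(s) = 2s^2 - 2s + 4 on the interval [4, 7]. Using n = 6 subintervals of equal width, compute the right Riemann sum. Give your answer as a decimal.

Δs = (7 − 4)/6 = 0.5.
Right endpoints: 4.5, 5, 5.5, 6, 6.5, 7.
h(4.5) = 35.5, h(5) = 44, h(5.5) = 53.5, h(6) = 64, h(6.5) = 75.5, h(7) = 88.
Sum = Δs · [h(4.5) + h(5) + h(5.5) + ...].
Sum = 180.25.

180.25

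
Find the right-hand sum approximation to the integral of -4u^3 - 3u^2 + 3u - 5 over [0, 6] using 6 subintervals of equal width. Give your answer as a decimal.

Δu = (6 − 0)/6 = 1.
Right endpoints: 1, 2, 3, 4, 5, 6.
f(1) = -9, f(2) = -43, f(3) = -131, f(4) = -297, f(5) = -565, f(6) = -959.
Sum = Δu · [f(1) + f(2) + f(3) + ...].
Sum = -2004.

-2004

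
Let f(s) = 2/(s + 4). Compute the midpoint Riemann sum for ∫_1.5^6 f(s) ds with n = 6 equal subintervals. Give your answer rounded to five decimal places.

1.19460

Δs = (6 − 1.5)/6 = 0.75.
Midpoints: 1.875, 2.625, 3.375, 4.125, 4.875, 5.625.
f(1.875) = 16/47, f(2.625) = 16/53, f(3.375) = 16/59, f(4.125) = 16/65, f(4.875) = 16/71, f(5.625) = 16/77.
Sum = Δs · [f(1.875) + f(2.625) + f(3.375) + ...].
Sum ≈ 1.19460.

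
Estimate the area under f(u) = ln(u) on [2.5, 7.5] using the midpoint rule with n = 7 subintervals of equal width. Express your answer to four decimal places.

Δu = (7.5 − 2.5)/7 = 5/7.
Midpoints: 20/7, 25/7, 30/7, 5, 40/7, 45/7, 50/7.
f(20/7) ≈ 1.0498, f(25/7) ≈ 1.2730, f(30/7) ≈ 1.4553, f(5) ≈ 1.6094, f(40/7) ≈ 1.7430, f(45/7) ≈ 1.8608, f(50/7) ≈ 1.9661.
Sum = Δu · [f(20/7) + f(25/7) + f(30/7) + ...].
Sum ≈ 7.8267.

7.8267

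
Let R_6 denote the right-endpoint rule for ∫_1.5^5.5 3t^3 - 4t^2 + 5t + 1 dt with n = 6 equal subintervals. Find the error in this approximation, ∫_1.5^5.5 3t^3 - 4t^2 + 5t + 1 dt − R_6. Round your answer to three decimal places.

-140.481

Exact integral: ∫_1.5^5.5 f(t) dt ≈ 539.16667.
R_6 ≈ 679.64815.
Error ≈ 539.16667 − 679.64815 ≈ -140.481.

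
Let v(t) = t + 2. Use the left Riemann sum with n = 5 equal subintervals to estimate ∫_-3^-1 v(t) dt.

Δt = (-1 − (-3))/5 = 0.4.
Left endpoints: -3, -2.6, -2.2, -1.8, -1.4.
v(-3) = -1, v(-2.6) = -0.6, v(-2.2) = -0.2, v(-1.8) = 0.2, v(-1.4) = 0.6.
Sum = Δt · [v(-3) + v(-2.6) + v(-2.2) + v(-1.8) + v(-1.4)].
Sum = -0.4.

-0.4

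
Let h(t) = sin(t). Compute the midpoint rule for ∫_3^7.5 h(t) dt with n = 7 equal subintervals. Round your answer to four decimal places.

Δt = (7.5 − 3)/7 = 9/14.
Midpoints: 93/28, 111/28, 129/28, 5.25, 165/28, 183/28, 201/28.
h(93/28) ≈ -0.1789, h(111/28) ≈ -0.7330, h(129/28) ≈ -0.9945, h(5.25) ≈ -0.8589, h(165/28) ≈ -0.3805, h(183/28) ≈ 0.2499, h(201/28) ≈ 0.7805.
Sum = Δt · [h(93/28) + h(111/28) + h(129/28) + ...].
Sum ≈ -1.3599.

-1.3599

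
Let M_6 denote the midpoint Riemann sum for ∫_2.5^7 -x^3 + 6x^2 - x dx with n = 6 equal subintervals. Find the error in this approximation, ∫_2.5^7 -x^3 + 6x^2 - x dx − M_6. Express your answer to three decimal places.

-1.740

Exact integral: ∫_2.5^7 f(x) dx = 42.890625.
M_6 ≈ 44.63086.
Error ≈ 42.890625 − 44.63086 ≈ -1.740.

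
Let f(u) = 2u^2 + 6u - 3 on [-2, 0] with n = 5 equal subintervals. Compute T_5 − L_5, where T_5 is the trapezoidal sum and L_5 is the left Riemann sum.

0.8

T_5 = -12.56.
L_5 = -13.36.
T_5 − L_5 = 0.8.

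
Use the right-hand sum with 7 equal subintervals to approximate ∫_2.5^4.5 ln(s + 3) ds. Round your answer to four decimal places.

Δs = (4.5 − 2.5)/7 = 2/7.
Right endpoints: 39/14, 43/14, 47/14, 51/14, 55/14, 59/14, 4.5.
f(39/14) ≈ 1.7554, f(43/14) ≈ 1.8036, f(47/14) ≈ 1.8496, f(51/14) ≈ 1.8935, f(55/14) ≈ 1.9357, f(59/14) ≈ 1.9761, f(4.5) ≈ 2.0149.
Sum = Δs · [f(39/14) + f(43/14) + f(47/14) + ...].
Sum ≈ 3.7796.

3.7796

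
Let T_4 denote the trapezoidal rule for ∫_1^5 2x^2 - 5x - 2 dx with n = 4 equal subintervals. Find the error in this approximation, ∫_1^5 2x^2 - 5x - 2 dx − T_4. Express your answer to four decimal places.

Exact integral: ∫_1^5 f(x) dx ≈ 14.666667.
T_4 = 16.
Error ≈ 14.666667 − 16 ≈ -1.3333.

-1.3333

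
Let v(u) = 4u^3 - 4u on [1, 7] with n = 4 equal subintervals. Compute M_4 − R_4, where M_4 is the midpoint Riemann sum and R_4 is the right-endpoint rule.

M_4 = 2250.
R_4 = 3420.
M_4 − R_4 = -1170.

-1170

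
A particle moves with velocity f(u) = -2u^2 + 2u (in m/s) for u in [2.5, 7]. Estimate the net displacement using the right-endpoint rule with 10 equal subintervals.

-193.01625

Δu = (7 − 2.5)/10 = 0.45.
Right endpoints: 2.95, 3.4, 3.85, 4.3, 4.75, 5.2, 5.65, 6.1, 6.55, 7.
f(2.95) = -11.505, f(3.4) = -16.32, f(3.85) = -21.945, f(4.3) = -28.38, f(4.75) = -35.625, f(5.2) = -43.68, f(5.65) = -52.545, f(6.1) = -62.22, f(6.55) = -72.705, f(7) = -84.
Sum = Δu · [f(2.95) + f(3.4) + f(3.85) + ...].
Sum = -193.01625.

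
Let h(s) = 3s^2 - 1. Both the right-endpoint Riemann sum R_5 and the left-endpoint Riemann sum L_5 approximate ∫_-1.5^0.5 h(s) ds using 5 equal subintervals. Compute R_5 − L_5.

-2.4

R_5 = 0.46.
L_5 = 2.86.
R_5 − L_5 = -2.4.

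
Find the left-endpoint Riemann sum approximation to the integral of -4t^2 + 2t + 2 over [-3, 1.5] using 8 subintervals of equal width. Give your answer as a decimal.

Δt = (1.5 − (-3))/8 = 0.5625.
Left endpoints: -3, -2.4375, -1.875, -1.3125, -0.75, -0.1875, 0.375, 0.9375.
f(-3) = -40, f(-2.4375) = -26.640625, f(-1.875) = -15.8125, f(-1.3125) = -7.515625, f(-0.75) = -1.75, f(-0.1875) = 1.484375, f(0.375) = 2.1875, f(0.9375) = 0.359375.
Sum = Δt · [f(-3) + f(-2.4375) + f(-1.875) + ...].
Sum = -49.32421875.

-49.32421875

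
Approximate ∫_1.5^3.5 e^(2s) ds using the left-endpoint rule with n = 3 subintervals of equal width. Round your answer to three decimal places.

Δs = (3.5 − 1.5)/3 = 2/3.
Left endpoints: 1.5, 13/6, 17/6.
f(1.5) ≈ 20.086, f(13/6) ≈ 76.198, f(17/6) ≈ 289.069.
Sum = Δs · [f(1.5) + f(13/6) + f(17/6)].
Sum ≈ 256.902.

256.902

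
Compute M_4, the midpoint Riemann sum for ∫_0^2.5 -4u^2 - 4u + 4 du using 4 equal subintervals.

Δu = (2.5 − 0)/4 = 0.625.
Midpoints: 0.3125, 0.9375, 1.5625, 2.1875.
f(0.3125) = 2.359375, f(0.9375) = -3.265625, f(1.5625) = -12.015625, f(2.1875) = -23.890625.
Sum = Δu · [f(0.3125) + f(0.9375) + f(1.5625) + f(2.1875)].
Sum = -23.0078125.

-23.0078125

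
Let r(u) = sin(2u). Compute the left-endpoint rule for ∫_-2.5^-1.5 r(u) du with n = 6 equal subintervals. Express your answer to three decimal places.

Δu = (-1.5 − (-2.5))/6 = 1/6.
Left endpoints: -2.5, -7/3, -13/6, -2, -11/6, -5/3.
r(-2.5) ≈ 0.959, r(-7/3) ≈ 0.999, r(-13/6) ≈ 0.929, r(-2) ≈ 0.757, r(-11/6) ≈ 0.501, r(-5/3) ≈ 0.191.
Sum = Δu · [r(-2.5) + r(-7/3) + r(-13/6) + ...].
Sum ≈ 0.723.

0.723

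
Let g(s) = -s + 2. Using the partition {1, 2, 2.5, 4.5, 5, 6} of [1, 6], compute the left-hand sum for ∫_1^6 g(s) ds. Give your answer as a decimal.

-4.25

Subinterval widths: 1, 0.5, 2, 0.5, 1.
Left endpoints: 1, 2, 2.5, 4.5, 5.
g(1) = 1, g(2) = 0, g(2.5) = -0.5, g(4.5) = -2.5, g(5) = -3.
Sum = Σ Δs_i · g(s_i).
Sum = -4.25.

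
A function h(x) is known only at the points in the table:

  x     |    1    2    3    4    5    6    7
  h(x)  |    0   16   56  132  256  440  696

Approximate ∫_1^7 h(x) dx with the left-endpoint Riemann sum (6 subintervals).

Δx = 1.
Sum = 1·[0 + 16 + 56 + 132 + 256 + 440] = 900.

900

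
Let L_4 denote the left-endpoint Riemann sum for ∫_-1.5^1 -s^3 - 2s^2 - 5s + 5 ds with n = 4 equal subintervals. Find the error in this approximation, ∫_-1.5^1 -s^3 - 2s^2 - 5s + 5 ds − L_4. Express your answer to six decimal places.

Exact integral: ∫_-1.5^1 f(s) ds ≈ 13.72395833.
L_4 ≈ 18.01269531.
Error ≈ 13.72395833 − 18.01269531 ≈ -4.288737.

-4.288737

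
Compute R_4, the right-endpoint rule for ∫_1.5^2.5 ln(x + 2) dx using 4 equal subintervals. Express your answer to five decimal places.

Δx = (2.5 − 1.5)/4 = 0.25.
Right endpoints: 1.75, 2, 2.25, 2.5.
f(1.75) ≈ 1.32176, f(2) ≈ 1.38629, f(2.25) ≈ 1.44692, f(2.5) ≈ 1.50408.
Sum = Δx · [f(1.75) + f(2) + f(2.25) + f(2.5)].
Sum ≈ 1.41476.

1.41476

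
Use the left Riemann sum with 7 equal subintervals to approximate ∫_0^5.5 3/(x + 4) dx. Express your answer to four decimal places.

2.7735

Δx = (5.5 − 0)/7 = 11/14.
Left endpoints: 0, 11/14, 11/7, 33/14, 22/7, 55/14, 33/7.
f(0) = 0.75, f(11/14) = 42/67, f(11/7) = 7/13, f(33/14) = 42/89, f(22/7) = 0.42, f(55/14) = 14/37, f(33/7) = 21/61.
Sum = Δx · [f(0) + f(11/14) + f(11/7) + ...].
Sum ≈ 2.7735.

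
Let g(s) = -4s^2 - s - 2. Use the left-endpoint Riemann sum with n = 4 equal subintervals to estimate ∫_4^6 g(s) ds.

-196.5

Δs = (6 − 4)/4 = 0.5.
Left endpoints: 4, 4.5, 5, 5.5.
g(4) = -70, g(4.5) = -87.5, g(5) = -107, g(5.5) = -128.5.
Sum = Δs · [g(4) + g(4.5) + g(5) + g(5.5)].
Sum = -196.5.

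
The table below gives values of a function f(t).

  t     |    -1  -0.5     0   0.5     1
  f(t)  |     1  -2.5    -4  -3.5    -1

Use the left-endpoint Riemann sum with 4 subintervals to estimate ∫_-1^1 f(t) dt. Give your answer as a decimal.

Δt = 0.5.
Sum = 0.5·[1 + (-2.5) + (-4) + (-3.5)] = -4.5.

-4.5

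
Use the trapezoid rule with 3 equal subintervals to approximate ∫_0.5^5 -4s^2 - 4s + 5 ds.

Δs = (5 − 0.5)/3 = 1.5.
f(0.5) = 2, f(2) = -19, f(3.5) = -58, f(5) = -115.
T_3 = (Δs/2)·[f(s_0) + 2f(s_1) + 2f(s_2) + f(s_3)].
Sum = -200.25.

-200.25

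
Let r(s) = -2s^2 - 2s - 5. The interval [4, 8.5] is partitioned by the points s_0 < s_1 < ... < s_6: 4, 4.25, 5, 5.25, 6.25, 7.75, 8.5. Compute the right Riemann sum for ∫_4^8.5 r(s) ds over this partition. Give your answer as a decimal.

-510.25

Subinterval widths: 0.25, 0.75, 0.25, 1, 1.5, 0.75.
Right endpoints: 4.25, 5, 5.25, 6.25, 7.75, 8.5.
r(4.25) = -49.625, r(5) = -65, r(5.25) = -70.625, r(6.25) = -95.625, r(7.75) = -140.625, r(8.5) = -166.5.
Sum = Σ Δs_i · r(s_i).
Sum = -510.25.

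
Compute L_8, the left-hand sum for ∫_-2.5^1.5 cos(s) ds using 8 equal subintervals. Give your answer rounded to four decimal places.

Δs = (1.5 − (-2.5))/8 = 0.5.
Left endpoints: -2.5, -2, -1.5, -1, -0.5, 0, 0.5, 1.
f(-2.5) ≈ -0.8011, f(-2) ≈ -0.4161, f(-1.5) ≈ 0.0707, f(-1) ≈ 0.5403, f(-0.5) ≈ 0.8776, f(0) ≈ 1.0000, f(0.5) ≈ 0.8776, f(1) ≈ 0.5403.
Sum = Δs · [f(-2.5) + f(-2) + f(-1.5) + ...].
Sum ≈ 1.3446.

1.3446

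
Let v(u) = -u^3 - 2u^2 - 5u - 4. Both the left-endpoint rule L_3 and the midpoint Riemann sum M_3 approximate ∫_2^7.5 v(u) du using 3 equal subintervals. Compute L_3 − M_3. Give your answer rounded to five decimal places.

L_3 ≈ -765.2384259.
M_3 ≈ -1190.5240162.
L_3 − M_3 ≈ 425.28559.

425.28559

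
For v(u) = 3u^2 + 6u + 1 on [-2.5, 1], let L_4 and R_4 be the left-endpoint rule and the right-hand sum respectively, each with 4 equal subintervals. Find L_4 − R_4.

-4.59375

L_4 = 3.41796875.
R_4 = 8.01171875.
L_4 − R_4 = -4.59375.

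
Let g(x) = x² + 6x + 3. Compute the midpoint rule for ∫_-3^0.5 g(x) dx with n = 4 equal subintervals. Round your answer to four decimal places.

Δx = (0.5 − (-3))/4 = 0.875.
Midpoints: -2.5625, -1.6875, -0.8125, 0.0625.
g(-2.5625) = -5.80859375, g(-1.6875) = -4.27734375, g(-0.8125) = -1.21484375, g(0.0625) = 3.37890625.
Sum = Δx · [g(-2.5625) + g(-1.6875) + g(-0.8125) + g(0.0625)].
Sum ≈ -6.9316.

-6.9316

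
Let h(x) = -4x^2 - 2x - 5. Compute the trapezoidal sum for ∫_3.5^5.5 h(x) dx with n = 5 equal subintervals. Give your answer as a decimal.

-192.88

Δx = (5.5 − 3.5)/5 = 0.4.
h(3.5) = -61, h(3.9) = -73.64, h(4.3) = -87.56, h(4.7) = -102.76, h(5.1) = -119.24, h(5.5) = -137.
T_5 = (Δx/2)·[h(x_0) + 2h(x_1) + ... + 2h(x_{4}) + h(x_5)].
Sum = -192.88.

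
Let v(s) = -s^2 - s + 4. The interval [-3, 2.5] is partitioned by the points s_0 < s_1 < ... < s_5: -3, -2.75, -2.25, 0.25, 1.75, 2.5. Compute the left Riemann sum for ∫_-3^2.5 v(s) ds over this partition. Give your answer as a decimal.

Subinterval widths: 0.25, 0.5, 2.5, 1.5, 0.75.
Left endpoints: -3, -2.75, -2.25, 0.25, 1.75.
v(-3) = -2, v(-2.75) = -0.8125, v(-2.25) = 1.1875, v(0.25) = 3.6875, v(1.75) = -0.8125.
Sum = Σ Δs_i · v(s_i).
Sum = 6.984375.

6.984375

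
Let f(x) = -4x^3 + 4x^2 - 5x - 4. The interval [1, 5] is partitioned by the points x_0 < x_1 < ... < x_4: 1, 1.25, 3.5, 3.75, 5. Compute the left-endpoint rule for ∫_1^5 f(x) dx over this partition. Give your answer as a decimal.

-286.625

Subinterval widths: 0.25, 2.25, 0.25, 1.25.
Left endpoints: 1, 1.25, 3.5, 3.75.
f(1) = -9, f(1.25) = -11.8125, f(3.5) = -144, f(3.75) = -177.4375.
Sum = Σ Δx_i · f(x_i).
Sum = -286.625.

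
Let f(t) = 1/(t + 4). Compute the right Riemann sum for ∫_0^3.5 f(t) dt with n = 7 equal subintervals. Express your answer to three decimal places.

0.600

Δt = (3.5 − 0)/7 = 0.5.
Right endpoints: 0.5, 1, 1.5, 2, 2.5, 3, 3.5.
f(0.5) = 2/9, f(1) = 0.2, f(1.5) = 2/11, f(2) = 1/6, f(2.5) = 2/13, f(3) = 1/7, f(3.5) = 2/15.
Sum = Δt · [f(0.5) + f(1) + f(1.5) + ...].
Sum ≈ 0.600.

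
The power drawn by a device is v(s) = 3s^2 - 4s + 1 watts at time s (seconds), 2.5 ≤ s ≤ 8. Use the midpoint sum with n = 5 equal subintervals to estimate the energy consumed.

384.71125

Δs = (8 − 2.5)/5 = 1.1.
Midpoints: 3.05, 4.15, 5.25, 6.35, 7.45.
v(3.05) = 16.7075, v(4.15) = 36.0675, v(5.25) = 62.6875, v(6.35) = 96.5675, v(7.45) = 137.7075.
Sum = Δs · [v(3.05) + v(4.15) + v(5.25) + v(6.35) + v(7.45)].
Sum = 384.71125.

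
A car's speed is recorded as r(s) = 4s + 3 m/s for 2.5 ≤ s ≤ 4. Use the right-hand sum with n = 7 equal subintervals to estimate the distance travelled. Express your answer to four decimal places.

24.6429

Δs = (4 − 2.5)/7 = 3/14.
Right endpoints: 19/7, 41/14, 22/7, 47/14, 25/7, 53/14, 4.
r(19/7) = 97/7, r(41/14) = 103/7, r(22/7) = 109/7, r(47/14) = 115/7, r(25/7) = 121/7, r(53/14) = 127/7, r(4) = 19.
Sum = Δs · [r(19/7) + r(41/14) + r(22/7) + ...].
Sum ≈ 24.6429.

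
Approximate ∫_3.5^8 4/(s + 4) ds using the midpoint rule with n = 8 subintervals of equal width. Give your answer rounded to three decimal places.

Δs = (8 − 3.5)/8 = 0.5625.
Midpoints: 3.78125, 4.34375, 4.90625, 5.46875, 6.03125, 6.59375, 7.15625, 7.71875.
f(3.78125) = 128/249, f(4.34375) = 128/267, f(4.90625) = 128/285, f(5.46875) = 128/303, f(6.03125) = 128/321, f(6.59375) = 128/339, f(7.15625) = 128/357, f(7.71875) = 128/375.
Sum = Δs · [f(3.78125) + f(4.34375) + f(4.90625) + ...].
Sum ≈ 1.879.

1.879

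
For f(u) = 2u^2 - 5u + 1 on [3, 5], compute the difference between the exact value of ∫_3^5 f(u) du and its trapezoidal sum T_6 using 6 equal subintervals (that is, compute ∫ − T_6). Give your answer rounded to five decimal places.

-0.07407

Exact integral: ∫_3^5 f(u) du ≈ 27.3333333.
T_6 ≈ 27.4074074.
Error ≈ 27.3333333 − 27.4074074 ≈ -0.07407.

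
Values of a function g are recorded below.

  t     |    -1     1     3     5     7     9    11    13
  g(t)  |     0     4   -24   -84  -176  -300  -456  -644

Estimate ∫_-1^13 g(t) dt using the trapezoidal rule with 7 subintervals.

Δt = 2.
T_7 = (2/2)·[0 + 2·4 + 2·(-24) + 2·(-84) + 2·(-176) + 2·(-300) + 2·(-456) + (-644)] = -2716.

-2716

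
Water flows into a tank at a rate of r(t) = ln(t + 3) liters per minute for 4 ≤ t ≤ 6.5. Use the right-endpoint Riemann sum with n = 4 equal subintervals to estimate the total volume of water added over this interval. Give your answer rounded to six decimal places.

5.360110

Δt = (6.5 − 4)/4 = 0.625.
Right endpoints: 4.625, 5.25, 5.875, 6.5.
r(4.625) ≈ 2.031432, r(5.25) ≈ 2.110213, r(5.875) ≈ 2.183238, r(6.5) ≈ 2.251292.
Sum = Δt · [r(4.625) + r(5.25) + r(5.875) + r(6.5)].
Sum ≈ 5.360110.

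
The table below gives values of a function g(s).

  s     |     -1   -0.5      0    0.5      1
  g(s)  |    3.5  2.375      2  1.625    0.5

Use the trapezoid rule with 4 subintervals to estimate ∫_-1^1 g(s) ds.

4

Δs = 0.5.
T_4 = (0.5/2)·[3.5 + 2·2.375 + 2·2 + 2·1.625 + 0.5] = 4.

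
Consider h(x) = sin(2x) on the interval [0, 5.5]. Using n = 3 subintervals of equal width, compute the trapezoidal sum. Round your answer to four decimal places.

Δx = (5.5 − 0)/3 = 11/6.
h(0) ≈ 0.0000, h(11/6) ≈ -0.5013, h(11/3) ≈ 0.8675, h(5.5) ≈ -1.0000.
T_3 = (Δx/2)·[h(x_0) + 2h(x_1) + 2h(x_2) + h(x_3)].
Sum ≈ -0.2453.

-0.2453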